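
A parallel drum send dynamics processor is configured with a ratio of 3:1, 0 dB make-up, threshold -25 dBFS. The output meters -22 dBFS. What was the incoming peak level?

-16 dBFS

That's 3 dB above the -25 dBFS threshold.
Undo the ratio: input overshoot = 3 × 3 = 9 dB, giving input = -16 dBFS.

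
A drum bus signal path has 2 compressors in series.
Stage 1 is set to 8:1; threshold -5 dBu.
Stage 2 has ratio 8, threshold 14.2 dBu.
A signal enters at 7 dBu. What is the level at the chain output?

Stage 1: 12 dB above -5 dBu, reduced 8:1 to 1.5 dB above → -3.5 dBu.
Stage 2: -3.5 dBu ≤ 14.2 dBu, so stage 2 doesn't engage; output -3.5 dBu.

-3.5 dBu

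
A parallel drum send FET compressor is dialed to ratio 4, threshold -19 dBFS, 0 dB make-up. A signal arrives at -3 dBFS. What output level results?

-15 dBFS

-3 dBFS sits 16 dB over threshold.
The 16 dB excess becomes 4 dB after 4:1 reduction.
That puts the output at -15 dBFS.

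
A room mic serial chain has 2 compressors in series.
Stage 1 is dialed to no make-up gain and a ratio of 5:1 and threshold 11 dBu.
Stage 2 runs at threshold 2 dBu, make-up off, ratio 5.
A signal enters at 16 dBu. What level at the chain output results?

4 dBu

Stage 1: 5 dB above 11 dBu, reduced 5:1 to 1 dB above → 12 dBu.
Stage 2: 12 dBu is 10 dB over 2 dBu; at 5:1 that becomes 2 dB over, giving 4 dBu.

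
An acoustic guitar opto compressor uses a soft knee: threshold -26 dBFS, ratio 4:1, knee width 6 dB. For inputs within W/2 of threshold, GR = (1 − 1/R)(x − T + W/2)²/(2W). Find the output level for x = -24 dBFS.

x − T + W/2 = -24 − (-26) + 3 = 5.
GR = (1 − 1/4) × 5² / 12 = 0.75 × 25 / 12 = 1.5625 dB.
Output = -24 − 1.5625 = -25.5625 dBFS.

-25.5625 dBFS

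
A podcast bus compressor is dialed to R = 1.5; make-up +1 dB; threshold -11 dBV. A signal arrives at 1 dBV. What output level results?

-2 dBV

The input is 12 dB above the -11 dBV threshold.
At 1.5:1 the overshoot is divided by 1.5, leaving 8 dB above threshold.
That puts the output at -3 dBV; make-up adds 1 dB, giving -2 dBV.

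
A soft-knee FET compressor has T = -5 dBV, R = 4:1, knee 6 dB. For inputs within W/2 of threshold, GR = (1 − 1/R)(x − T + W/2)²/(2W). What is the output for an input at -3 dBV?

-4.5625 dBV

x − T + W/2 = -3 − (-5) + 3 = 5.
GR = (1 − 1/4) × 5² / 12 = 0.75 × 25 / 12 = 1.5625 dB.
Output = -3 − 1.5625 = -4.5625 dBV.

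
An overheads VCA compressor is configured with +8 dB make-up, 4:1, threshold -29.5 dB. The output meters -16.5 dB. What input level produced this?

Remove make-up: -16.5 − 8 = -24.5 dB.
The compressed level sits -24.5 − (-29.5) = 5 dB over threshold.
Before 4:1 compression the overshoot was 5 × 4 = 20 dB, so input = -29.5 + 20 = -9.5 dB.

-9.5 dB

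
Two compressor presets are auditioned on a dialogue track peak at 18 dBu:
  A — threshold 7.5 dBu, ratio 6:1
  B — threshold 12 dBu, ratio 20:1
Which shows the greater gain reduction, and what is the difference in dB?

A, by 3.05 dB

A: overshoot 10.5 dB → output overshoot 1.75 dB → GR 8.75 dB.
B: overshoot 6 dB → output overshoot 0.3 dB → GR 5.7 dB.
Difference: 3.05 dB in favour of A.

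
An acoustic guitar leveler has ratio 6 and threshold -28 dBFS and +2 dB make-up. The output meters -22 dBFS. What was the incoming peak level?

-4 dBFS

Before make-up, the level was -22 − 2 = -24 dBFS.
That's 4 dB above the -28 dBFS threshold.
Undo the ratio: input overshoot = 4 × 6 = 24 dB, giving input = -4 dBFS.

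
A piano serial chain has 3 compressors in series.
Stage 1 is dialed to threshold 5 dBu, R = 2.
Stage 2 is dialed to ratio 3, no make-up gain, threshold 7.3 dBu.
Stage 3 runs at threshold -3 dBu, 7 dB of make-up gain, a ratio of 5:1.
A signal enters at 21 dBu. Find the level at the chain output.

Stage 1: overshoot 16 dB → 16/2 = 8 dB → 13 dBu.
Stage 2: 5.7 dB above 7.3 dBu, reduced 3:1 to 1.9 dB above → 9.2 dBu.
Stage 3: overshoot 12.2 dB → 12.2/5 = 2.44 dB → -0.56 dBu; +7 dB make-up → 6.44 dBu.

6.44 dBu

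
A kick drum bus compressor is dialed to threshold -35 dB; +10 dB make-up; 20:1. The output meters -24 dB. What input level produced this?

Remove make-up: -24 − 10 = -34 dB.
Post-compression overshoot = -34 − (-35) = 1 dB.
Input overshoot = R × output overshoot = 20 dB → input = -35 + 20 = -15 dB.

-15 dB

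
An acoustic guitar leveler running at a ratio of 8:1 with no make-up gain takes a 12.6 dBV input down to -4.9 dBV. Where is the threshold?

-7.4 dBV

Input is 20 dB above T (since output overshoot × R = input overshoot: (-4.9 − T)·8 = 12.6 − T gives T = -7.4 dBV).
Check: -7.4 + (12.6 − (-7.4))/8 = -7.4 + 2.5 = -4.9 dBV. ✓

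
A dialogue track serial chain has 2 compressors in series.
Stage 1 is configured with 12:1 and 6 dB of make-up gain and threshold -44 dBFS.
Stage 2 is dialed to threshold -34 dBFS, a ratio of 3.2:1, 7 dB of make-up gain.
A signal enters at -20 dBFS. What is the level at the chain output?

-29 dBFS

Stage 1: overshoot 24 dB → 24/12 = 2 dB → -42 dBFS; +6 dB make-up → -36 dBFS.
Stage 2: -36 dBFS ≤ -34 dBFS, so stage 2 doesn't engage; make-up brings it to -29 dBFS.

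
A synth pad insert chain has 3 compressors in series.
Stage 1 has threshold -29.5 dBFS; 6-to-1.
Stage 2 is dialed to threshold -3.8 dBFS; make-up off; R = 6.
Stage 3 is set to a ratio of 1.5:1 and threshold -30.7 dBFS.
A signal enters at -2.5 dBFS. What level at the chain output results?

Stage 1: overshoot 27 dB → 27/6 = 4.5 dB → -25 dBFS.
Stage 2: -25 dBFS is at or below the -3.8 dBFS threshold — no compression; output -25 dBFS.
Stage 3: -25 dBFS is 5.7 dB over -30.7 dBFS; at 1.5:1 that becomes 3.8 dB over, giving -26.9 dBFS.

-26.9 dBFS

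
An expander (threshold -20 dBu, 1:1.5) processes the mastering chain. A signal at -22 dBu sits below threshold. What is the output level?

Undershoot = (-20) − (-22) = 2 dB.
At 1:1.5, that expands to 3 dB under threshold.
Output = -20 − 3 = -23 dBu.

-23 dBu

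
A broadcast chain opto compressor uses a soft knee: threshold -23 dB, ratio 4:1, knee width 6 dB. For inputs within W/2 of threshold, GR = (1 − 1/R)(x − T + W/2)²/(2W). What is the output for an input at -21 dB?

-22.5625 dB

x − T + W/2 = -21 − (-23) + 3 = 5.
GR = (1 − 1/4) × 5² / 12 = 0.75 × 25 / 12 = 1.5625 dB.
Output = -21 − 1.5625 = -22.5625 dB.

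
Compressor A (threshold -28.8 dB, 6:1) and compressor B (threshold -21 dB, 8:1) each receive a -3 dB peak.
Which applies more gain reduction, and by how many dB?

A, by 5.75 dB

A: 25.8 dB over, compressed to 4.3 dB over, so 21.5 dB of GR.
B: 18 dB over, compressed to 2.25 dB over, so 15.75 dB of GR.
A reduces 5.75 dB more.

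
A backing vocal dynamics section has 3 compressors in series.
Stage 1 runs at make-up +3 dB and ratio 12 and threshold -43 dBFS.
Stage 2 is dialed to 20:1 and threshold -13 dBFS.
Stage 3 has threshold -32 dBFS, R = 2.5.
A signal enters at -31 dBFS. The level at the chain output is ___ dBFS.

Stage 1: -31 dBFS is 12 dB over -43 dBFS; at 12:1 that becomes 1 dB over, giving -42 dBFS; +3 dB make-up → -39 dBFS.
Stage 2: -39 dBFS ≤ -13 dBFS, so stage 2 doesn't engage; output -39 dBFS.
Stage 3: -39 dBFS is at or below the -32 dBFS threshold — no compression; output -39 dBFS.

-39 dBFS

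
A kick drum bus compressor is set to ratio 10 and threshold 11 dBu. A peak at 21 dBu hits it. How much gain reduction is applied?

Overshoot = 21 − 11 = 10 dB.
A 10:1 ratio leaves 1 dB of that excess.
So the signal is attenuated by 10 − 1 = 9 dB.

9 dB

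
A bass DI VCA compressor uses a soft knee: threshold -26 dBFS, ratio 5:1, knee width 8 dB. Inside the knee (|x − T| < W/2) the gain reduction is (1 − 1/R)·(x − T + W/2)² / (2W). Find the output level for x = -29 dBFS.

x − T + W/2 = -29 − (-26) + 4 = 1.
GR = (1 − 1/5) × 1² / 16 = 0.8 × 1 / 16 = 0.05 dB.
Output = -29 − 0.05 = -29.05 dBFS.

-29.05 dBFS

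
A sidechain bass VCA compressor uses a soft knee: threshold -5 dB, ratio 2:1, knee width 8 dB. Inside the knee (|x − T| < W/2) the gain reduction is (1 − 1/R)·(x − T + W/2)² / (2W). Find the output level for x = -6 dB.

-6.28125 dB

x − T + W/2 = -6 − (-5) + 4 = 3.
GR = (1 − 1/2) × 3² / 16 = 0.5 × 9 / 16 = 0.28125 dB.
Output = -6 − 0.28125 = -6.28125 dB.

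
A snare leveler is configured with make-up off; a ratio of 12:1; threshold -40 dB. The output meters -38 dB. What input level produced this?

-16 dB

The compressed level sits -38 − (-40) = 2 dB over threshold.
Undo the ratio: input overshoot = 2 × 12 = 24 dB, giving input = -16 dB.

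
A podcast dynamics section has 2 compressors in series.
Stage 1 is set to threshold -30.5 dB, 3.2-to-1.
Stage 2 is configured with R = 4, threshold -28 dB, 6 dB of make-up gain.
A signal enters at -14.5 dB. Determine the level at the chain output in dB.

-21.375 dB

Stage 1: -14.5 dB is 16 dB over -30.5 dB; at 3.2:1 that becomes 5 dB over, giving -25.5 dB.
Stage 2: -25.5 dB is 2.5 dB over -28 dB; at 4:1 that becomes 0.625 dB over, giving -27.375 dB; +6 dB make-up → -21.375 dB.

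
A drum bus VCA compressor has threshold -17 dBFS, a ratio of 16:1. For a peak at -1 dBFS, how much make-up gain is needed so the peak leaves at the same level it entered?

15 dB

The peak compresses to -17 + 16/16 = -16 dBFS.
To reach -1 dBFS requires -1 − (-16) = 15 dB of make-up.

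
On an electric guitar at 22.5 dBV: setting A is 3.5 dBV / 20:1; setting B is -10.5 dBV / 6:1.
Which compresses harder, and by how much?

A: overshoot 19 dB → output overshoot 0.95 dB → GR 18.05 dB.
B: overshoot 33 dB → output overshoot 5.5 dB → GR 27.5 dB.
Difference: 9.45 dB in favour of B.

B, by 9.45 dB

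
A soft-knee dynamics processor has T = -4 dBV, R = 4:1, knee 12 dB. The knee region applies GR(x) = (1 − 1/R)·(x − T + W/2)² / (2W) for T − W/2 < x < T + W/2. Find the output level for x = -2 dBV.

-4 dBV

x − T + W/2 = -2 − (-4) + 6 = 8.
GR = (1 − 1/4) × 8² / 24 = 0.75 × 64 / 24 = 2 dB.
Output = -2 − 2 = -4 dBV.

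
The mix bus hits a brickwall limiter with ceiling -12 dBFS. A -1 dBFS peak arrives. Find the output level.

-12 dBFS

A brickwall limiter is an ∞:1 compressor: any input above the ceiling is clamped to -12 dBFS.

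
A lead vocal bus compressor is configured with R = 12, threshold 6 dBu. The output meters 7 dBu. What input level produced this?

18 dBu

Post-compression overshoot = 7 − 6 = 1 dB.
Input overshoot = R × output overshoot = 12 dB → input = 6 + 12 = 18 dBu.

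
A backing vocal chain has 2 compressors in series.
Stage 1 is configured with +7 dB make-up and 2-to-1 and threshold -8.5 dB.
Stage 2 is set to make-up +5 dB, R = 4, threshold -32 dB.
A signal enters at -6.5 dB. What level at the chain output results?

Stage 1: -6.5 dB is 2 dB over -8.5 dB; at 2:1 that becomes 1 dB over, giving -7.5 dB; +7 dB make-up → -0.5 dB.
Stage 2: -0.5 dB is 31.5 dB over -32 dB; at 4:1 that becomes 7.875 dB over, giving -24.125 dB; +5 dB make-up → -19.125 dB.

-19.125 dB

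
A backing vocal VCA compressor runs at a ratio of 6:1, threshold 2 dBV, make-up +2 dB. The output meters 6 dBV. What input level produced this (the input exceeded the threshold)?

14 dBV

Stripping the +2 dB make-up gives 4 dBV at the gain stage.
Post-compression overshoot = 4 − 2 = 2 dB.
Before 6:1 compression the overshoot was 2 × 6 = 12 dB, so input = 2 + 12 = 14 dBV.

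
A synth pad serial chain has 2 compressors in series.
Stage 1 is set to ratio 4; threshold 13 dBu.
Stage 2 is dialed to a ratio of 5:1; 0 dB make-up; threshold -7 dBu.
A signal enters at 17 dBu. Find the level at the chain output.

-2.8 dBu

Stage 1: overshoot 4 dB → 4/4 = 1 dB → 14 dBu.
Stage 2: overshoot 21 dB → 21/5 = 4.2 dB → -2.8 dBu.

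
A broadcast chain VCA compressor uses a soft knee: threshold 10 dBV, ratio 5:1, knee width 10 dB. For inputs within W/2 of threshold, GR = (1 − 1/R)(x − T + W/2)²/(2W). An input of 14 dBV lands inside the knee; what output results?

x − T + W/2 = 14 − 10 + 5 = 9.
GR = (1 − 1/5) × 9² / 20 = 0.8 × 81 / 20 = 3.24 dB.
Output = 14 − 3.24 = 10.76 dBV.

10.76 dBV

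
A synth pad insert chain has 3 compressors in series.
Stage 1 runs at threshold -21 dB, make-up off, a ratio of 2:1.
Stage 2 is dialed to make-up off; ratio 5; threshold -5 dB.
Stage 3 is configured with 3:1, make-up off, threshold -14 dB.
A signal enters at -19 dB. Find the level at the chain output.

-20 dB

Stage 1: overshoot 2 dB → 2/2 = 1 dB → -20 dB.
Stage 2: below threshold (-20 ≤ -5); passes unchanged; output -20 dB.
Stage 3: -20 dB ≤ -14 dB, so stage 3 doesn't engage; output -20 dB.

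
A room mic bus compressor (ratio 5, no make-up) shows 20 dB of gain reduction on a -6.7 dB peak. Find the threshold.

-31.7 dB

Input is 25 dB above T (since output overshoot × R = input overshoot: (-26.7 − T)·5 = -6.7 − T gives T = -31.7 dB).
Check: -31.7 + (-6.7 − (-31.7))/5 = -31.7 + 5 = -26.7 dB. ✓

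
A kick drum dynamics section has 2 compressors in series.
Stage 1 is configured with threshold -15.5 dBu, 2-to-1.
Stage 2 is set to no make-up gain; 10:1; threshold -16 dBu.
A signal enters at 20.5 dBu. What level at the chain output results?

-14.15 dBu

Stage 1: 20.5 dBu is 36 dB over -15.5 dBu; at 2:1 that becomes 18 dB over, giving 2.5 dBu.
Stage 2: 18.5 dB above -16 dBu, reduced 10:1 to 1.85 dB above → -14.15 dBu.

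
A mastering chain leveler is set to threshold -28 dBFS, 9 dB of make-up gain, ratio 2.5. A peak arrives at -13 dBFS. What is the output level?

The input is 15 dB above the -28 dBFS threshold.
At 2.5:1 the overshoot is divided by 2.5, leaving 6 dB above threshold.
So the level is -28 + 6 = -22 dBFS; make-up adds 9 dB, giving -13 dBFS.

-13 dBFS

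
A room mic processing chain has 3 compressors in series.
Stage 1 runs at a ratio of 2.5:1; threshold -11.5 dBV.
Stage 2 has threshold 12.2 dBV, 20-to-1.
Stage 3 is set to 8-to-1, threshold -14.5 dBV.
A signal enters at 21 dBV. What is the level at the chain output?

-12.5 dBV

Stage 1: 32.5 dB above -11.5 dBV, reduced 2.5:1 to 13 dB above → 1.5 dBV.
Stage 2: 1.5 dBV ≤ 12.2 dBV, so stage 2 doesn't engage; output 1.5 dBV.
Stage 3: 16 dB above -14.5 dBV, reduced 8:1 to 2 dB above → -12.5 dBV.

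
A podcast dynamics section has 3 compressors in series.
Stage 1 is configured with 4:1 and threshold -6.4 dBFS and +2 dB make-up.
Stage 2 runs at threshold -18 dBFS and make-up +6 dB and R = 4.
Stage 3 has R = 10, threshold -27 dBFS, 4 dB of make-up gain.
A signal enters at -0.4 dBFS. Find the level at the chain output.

Stage 1: 6 dB above -6.4 dBFS, reduced 4:1 to 1.5 dB above → -4.9 dBFS; +2 dB make-up → -2.9 dBFS.
Stage 2: 15.1 dB above -18 dBFS, reduced 4:1 to 3.775 dB above → -14.225 dBFS; +6 dB make-up → -8.225 dBFS.
Stage 3: overshoot 18.775 dB → 18.775/10 = 1.8775 dB → -25.1225 dBFS; +4 dB make-up → -21.1225 dBFS.

-21.1225 dBFS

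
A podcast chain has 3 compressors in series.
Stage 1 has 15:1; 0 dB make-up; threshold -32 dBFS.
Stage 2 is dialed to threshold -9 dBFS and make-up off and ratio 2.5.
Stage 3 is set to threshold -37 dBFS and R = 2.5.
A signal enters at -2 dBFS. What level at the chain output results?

-34.2 dBFS

Stage 1: 30 dB above -32 dBFS, reduced 15:1 to 2 dB above → -30 dBFS.
Stage 2: -30 dBFS ≤ -9 dBFS, so stage 2 doesn't engage; output -30 dBFS.
Stage 3: -30 dBFS is 7 dB over -37 dBFS; at 2.5:1 that becomes 2.8 dB over, giving -34.2 dBFS.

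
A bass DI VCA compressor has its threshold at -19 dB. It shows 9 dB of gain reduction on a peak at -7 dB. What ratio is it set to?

Input overshoot = -7 − (-19) = 12 dB.
Output overshoot = 12 − 9 = 3 dB.
Ratio = input overshoot / output overshoot = 12 / 3 = 4.

4:1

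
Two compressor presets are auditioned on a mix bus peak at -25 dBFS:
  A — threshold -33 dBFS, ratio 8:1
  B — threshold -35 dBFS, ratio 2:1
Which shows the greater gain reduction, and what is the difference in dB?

A, by 2 dB

A: GR = 8 − 8/8 = 7 dB.
B: GR = 10 − 10/2 = 5 dB.
Difference: 2 dB in favour of A.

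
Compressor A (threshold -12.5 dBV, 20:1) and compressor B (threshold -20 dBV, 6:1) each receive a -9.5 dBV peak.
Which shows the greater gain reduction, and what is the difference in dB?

B, by 5.9 dB

A: 3 dB over, compressed to 0.15 dB over, so 2.85 dB of GR.
B: 10.5 dB over, compressed to 1.75 dB over, so 8.75 dB of GR.
Difference: 5.9 dB in favour of B.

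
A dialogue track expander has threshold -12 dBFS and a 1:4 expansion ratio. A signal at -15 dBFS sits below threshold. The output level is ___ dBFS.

-24 dBFS

Undershoot = (-12) − (-15) = 3 dB.
At 1:4, that expands to 12 dB under threshold.
Output = -12 − 12 = -24 dBFS.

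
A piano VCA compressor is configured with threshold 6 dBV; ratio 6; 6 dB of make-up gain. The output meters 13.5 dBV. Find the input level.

Stripping the +6 dB make-up gives 7.5 dBV at the gain stage.
That's 1.5 dB above the 6 dBV threshold.
Before 6:1 compression the overshoot was 1.5 × 6 = 9 dB, so input = 6 + 9 = 15 dBV.

15 dBV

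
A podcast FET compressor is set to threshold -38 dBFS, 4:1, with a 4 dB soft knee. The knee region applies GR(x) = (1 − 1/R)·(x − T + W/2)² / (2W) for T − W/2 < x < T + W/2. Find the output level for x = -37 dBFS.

-37.84375 dBFS

x − T + W/2 = -37 − (-38) + 2 = 3.
GR = (1 − 1/4) × 3² / 8 = 0.75 × 9 / 8 = 0.84375 dB.
Output = -37 − 0.84375 = -37.84375 dBFS.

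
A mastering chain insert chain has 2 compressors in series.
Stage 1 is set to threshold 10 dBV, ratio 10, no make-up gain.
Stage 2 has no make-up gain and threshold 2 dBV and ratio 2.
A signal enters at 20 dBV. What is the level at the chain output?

Stage 1: 10 dB above 10 dBV, reduced 10:1 to 1 dB above → 11 dBV.
Stage 2: 11 dBV is 9 dB over 2 dBV; at 2:1 that becomes 4.5 dB over, giving 6.5 dBV.

6.5 dBV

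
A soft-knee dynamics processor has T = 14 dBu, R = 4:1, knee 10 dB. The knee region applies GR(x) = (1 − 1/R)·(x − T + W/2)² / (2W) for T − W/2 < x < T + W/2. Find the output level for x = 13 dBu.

x − T + W/2 = 13 − 14 + 5 = 4.
GR = (1 − 1/4) × 4² / 20 = 0.75 × 16 / 20 = 0.6 dB.
Output = 13 − 0.6 = 12.4 dBu.

12.4 dBu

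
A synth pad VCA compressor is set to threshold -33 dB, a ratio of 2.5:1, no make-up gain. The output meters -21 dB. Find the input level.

Post-compression overshoot = -21 − (-33) = 12 dB.
Before 2.5:1 compression the overshoot was 12 × 2.5 = 30 dB, so input = -33 + 30 = -3 dB.

-3 dB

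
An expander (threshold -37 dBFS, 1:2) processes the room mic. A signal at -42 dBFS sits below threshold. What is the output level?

-47 dBFS

Undershoot = (-37) − (-42) = 5 dB.
At 1:2, that expands to 10 dB under threshold.
Output = -37 − 10 = -47 dBFS.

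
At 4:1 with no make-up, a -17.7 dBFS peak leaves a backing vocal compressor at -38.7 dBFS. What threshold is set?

Input is 28 dB above T (since output overshoot × R = input overshoot: (-38.7 − T)·4 = -17.7 − T gives T = -45.7 dBFS).
Check: -45.7 + (-17.7 − (-45.7))/4 = -45.7 + 7 = -38.7 dBFS. ✓

-45.7 dBFS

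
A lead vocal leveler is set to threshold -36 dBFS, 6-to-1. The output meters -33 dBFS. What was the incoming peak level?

-18 dBFS

The compressed level sits -33 − (-36) = 3 dB over threshold.
Input overshoot = R × output overshoot = 18 dB → input = -36 + 18 = -18 dBFS.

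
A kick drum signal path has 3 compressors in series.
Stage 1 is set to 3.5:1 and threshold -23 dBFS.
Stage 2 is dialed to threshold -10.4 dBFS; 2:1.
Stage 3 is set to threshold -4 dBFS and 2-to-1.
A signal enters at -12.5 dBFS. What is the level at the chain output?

Stage 1: overshoot 10.5 dB → 10.5/3.5 = 3 dB → -20 dBFS.
Stage 2: -20 dBFS ≤ -10.4 dBFS, so stage 2 doesn't engage; output -20 dBFS.
Stage 3: -20 dBFS is at or below the -4 dBFS threshold — no compression; output -20 dBFS.

-20 dBFS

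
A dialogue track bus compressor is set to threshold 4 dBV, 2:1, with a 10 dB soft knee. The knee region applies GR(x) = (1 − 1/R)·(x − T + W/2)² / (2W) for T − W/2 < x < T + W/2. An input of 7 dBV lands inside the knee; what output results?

x − T + W/2 = 7 − 4 + 5 = 8.
GR = (1 − 1/2) × 8² / 20 = 0.5 × 64 / 20 = 1.6 dB.
Output = 7 − 1.6 = 5.4 dBV.

5.4 dBV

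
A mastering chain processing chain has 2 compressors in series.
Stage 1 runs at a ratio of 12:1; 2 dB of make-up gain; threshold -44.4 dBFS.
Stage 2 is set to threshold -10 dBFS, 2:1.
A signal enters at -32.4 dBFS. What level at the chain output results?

-41.4 dBFS

Stage 1: -32.4 dBFS is 12 dB over -44.4 dBFS; at 12:1 that becomes 1 dB over, giving -43.4 dBFS; +2 dB make-up → -41.4 dBFS.
Stage 2: -41.4 dBFS is at or below the -10 dBFS threshold — no compression; output -41.4 dBFS.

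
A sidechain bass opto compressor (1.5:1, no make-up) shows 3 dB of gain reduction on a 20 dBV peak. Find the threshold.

11 dBV

Gain reduction = 20 − 17 = 3 dB; output overshoot = GR / (R − 1) = 3 / 0.5 = 6 dB.
Threshold = output − output overshoot = 17 − 6 = 11 dBV.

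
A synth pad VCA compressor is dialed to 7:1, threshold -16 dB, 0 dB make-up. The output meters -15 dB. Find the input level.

-9 dB

The compressed level sits -15 − (-16) = 1 dB over threshold.
Input overshoot = R × output overshoot = 7 dB → input = -16 + 7 = -9 dB.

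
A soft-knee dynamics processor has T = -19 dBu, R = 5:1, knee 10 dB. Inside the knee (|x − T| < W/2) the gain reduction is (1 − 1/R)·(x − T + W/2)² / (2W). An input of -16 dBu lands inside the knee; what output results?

x − T + W/2 = -16 − (-19) + 5 = 8.
GR = (1 − 1/5) × 8² / 20 = 0.8 × 64 / 20 = 2.56 dB.
Output = -16 − 2.56 = -18.56 dBu.

-18.56 dBu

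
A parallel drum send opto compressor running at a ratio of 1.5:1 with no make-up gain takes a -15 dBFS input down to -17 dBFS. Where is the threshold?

Input is 6 dB above T (since output overshoot × R = input overshoot: (-17 − T)·1.5 = -15 − T gives T = -21 dBFS).
Check: -21 + (-15 − (-21))/1.5 = -21 + 4 = -17 dBFS. ✓

-21 dBFS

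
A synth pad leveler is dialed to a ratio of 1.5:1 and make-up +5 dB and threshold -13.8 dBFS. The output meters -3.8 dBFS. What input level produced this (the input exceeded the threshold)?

-6.3 dBFS

Remove make-up: -3.8 − 5 = -8.8 dBFS.
That's 5 dB above the -13.8 dBFS threshold.
Undo the ratio: input overshoot = 5 × 1.5 = 7.5 dB, giving input = -6.3 dBFS.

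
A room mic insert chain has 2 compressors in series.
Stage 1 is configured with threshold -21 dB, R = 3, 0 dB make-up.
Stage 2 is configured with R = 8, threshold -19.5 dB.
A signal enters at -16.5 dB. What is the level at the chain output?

Stage 1: 4.5 dB above -21 dB, reduced 3:1 to 1.5 dB above → -19.5 dB.
Stage 2: -19.5 dB is at or below the -19.5 dB threshold — no compression; output -19.5 dB.

-19.5 dB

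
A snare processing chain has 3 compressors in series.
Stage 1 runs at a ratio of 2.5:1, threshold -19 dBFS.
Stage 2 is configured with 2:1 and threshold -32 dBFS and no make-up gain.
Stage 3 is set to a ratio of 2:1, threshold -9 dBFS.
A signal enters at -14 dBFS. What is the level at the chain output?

-24.5 dBFS

Stage 1: 5 dB above -19 dBFS, reduced 2.5:1 to 2 dB above → -17 dBFS.
Stage 2: overshoot 15 dB → 15/2 = 7.5 dB → -24.5 dBFS.
Stage 3: -24.5 dBFS is at or below the -9 dBFS threshold — no compression; output -24.5 dBFS.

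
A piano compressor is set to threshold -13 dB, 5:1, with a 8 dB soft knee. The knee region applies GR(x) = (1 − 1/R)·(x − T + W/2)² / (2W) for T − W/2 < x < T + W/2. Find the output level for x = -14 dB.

-14.45 dB

x − T + W/2 = -14 − (-13) + 4 = 3.
GR = (1 − 1/5) × 3² / 16 = 0.8 × 9 / 16 = 0.45 dB.
Output = -14 − 0.45 = -14.45 dB.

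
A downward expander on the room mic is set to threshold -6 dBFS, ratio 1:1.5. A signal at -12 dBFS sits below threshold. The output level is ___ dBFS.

The input is 6 dB below the -6 dBFS threshold.
A 1:1.5 expander multiplies undershoot by 1.5: 6 × 1.5 = 9 dB below threshold.
Output = -6 − 9 = -15 dBFS.

-15 dBFS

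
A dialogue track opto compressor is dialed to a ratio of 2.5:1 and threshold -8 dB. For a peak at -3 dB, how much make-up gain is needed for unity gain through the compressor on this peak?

3 dB

Without make-up, output = threshold + overshoot/2.5 = -8 + 2 = -6 dB.
Gap to target: 3 dB.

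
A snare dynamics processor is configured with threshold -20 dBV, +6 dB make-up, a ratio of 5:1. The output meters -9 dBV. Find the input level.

5 dBV

Before make-up, the level was -9 − 6 = -15 dBV.
Post-compression overshoot = -15 − (-20) = 5 dB.
Before 5:1 compression the overshoot was 5 × 5 = 25 dB, so input = -20 + 25 = 5 dBV.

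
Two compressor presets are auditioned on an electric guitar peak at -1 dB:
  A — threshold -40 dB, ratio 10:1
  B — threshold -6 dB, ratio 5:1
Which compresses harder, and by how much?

A: 39 dB over, compressed to 3.9 dB over, so 35.1 dB of GR.
B: 5 dB over, compressed to 1 dB over, so 4 dB of GR.
Difference: 31.1 dB in favour of A.

A, by 31.1 dB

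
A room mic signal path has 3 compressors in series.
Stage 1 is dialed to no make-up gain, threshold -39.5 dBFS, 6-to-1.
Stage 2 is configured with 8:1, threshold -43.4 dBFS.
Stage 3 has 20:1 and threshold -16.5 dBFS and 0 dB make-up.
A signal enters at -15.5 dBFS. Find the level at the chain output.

Stage 1: -15.5 dBFS is 24 dB over -39.5 dBFS; at 6:1 that becomes 4 dB over, giving -35.5 dBFS.
Stage 2: 7.9 dB above -43.4 dBFS, reduced 8:1 to 0.9875 dB above → -42.4125 dBFS.
Stage 3: below threshold (-42.4125 ≤ -16.5); passes unchanged; output -42.4125 dBFS.

-42.4125 dBFS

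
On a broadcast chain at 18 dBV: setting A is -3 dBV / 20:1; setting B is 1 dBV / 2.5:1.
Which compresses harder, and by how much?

A, by 9.75 dB

A: GR = 21 − 21/20 = 19.95 dB.
B: GR = 17 − 17/2.5 = 10.2 dB.
A applies 9.75 dB more gain reduction.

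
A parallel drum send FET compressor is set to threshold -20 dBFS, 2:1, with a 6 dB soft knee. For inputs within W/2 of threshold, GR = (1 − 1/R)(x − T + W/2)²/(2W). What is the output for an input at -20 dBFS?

x − T + W/2 = -20 − (-20) + 3 = 3.
GR = (1 − 1/2) × 3² / 12 = 0.5 × 9 / 12 = 0.375 dB.
Output = -20 − 0.375 = -20.375 dBFS.

-20.375 dBFS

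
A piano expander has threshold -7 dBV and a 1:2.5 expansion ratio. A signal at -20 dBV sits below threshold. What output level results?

-39.5 dBV

Undershoot = (-7) − (-20) = 13 dB.
At 1:2.5, that expands to 32.5 dB under threshold.
Output = -7 − 32.5 = -39.5 dBV.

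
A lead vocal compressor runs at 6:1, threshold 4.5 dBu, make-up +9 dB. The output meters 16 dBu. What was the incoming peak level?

Before make-up, the level was 16 − 9 = 7 dBu.
Post-compression overshoot = 7 − 4.5 = 2.5 dB.
Input overshoot = R × output overshoot = 15 dB → input = 4.5 + 15 = 19.5 dBu.

19.5 dBu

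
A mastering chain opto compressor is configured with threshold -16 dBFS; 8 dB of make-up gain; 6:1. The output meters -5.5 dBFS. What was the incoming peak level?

-1 dBFS

Remove make-up: -5.5 − 8 = -13.5 dBFS.
That's 2.5 dB above the -16 dBFS threshold.
Input overshoot = R × output overshoot = 15 dB → input = -16 + 15 = -1 dBFS.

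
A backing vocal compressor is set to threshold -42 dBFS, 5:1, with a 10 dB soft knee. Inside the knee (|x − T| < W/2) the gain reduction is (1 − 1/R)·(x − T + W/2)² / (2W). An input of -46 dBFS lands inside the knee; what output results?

-46.04 dBFS

x − T + W/2 = -46 − (-42) + 5 = 1.
GR = (1 − 1/5) × 1² / 20 = 0.8 × 1 / 20 = 0.04 dB.
Output = -46 − 0.04 = -46.04 dBFS.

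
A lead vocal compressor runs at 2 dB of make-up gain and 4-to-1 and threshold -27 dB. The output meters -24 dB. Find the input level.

Before make-up, the level was -24 − 2 = -26 dB.
The compressed level sits -26 − (-27) = 1 dB over threshold.
Before 4:1 compression the overshoot was 1 × 4 = 4 dB, so input = -27 + 4 = -23 dB.

-23 dB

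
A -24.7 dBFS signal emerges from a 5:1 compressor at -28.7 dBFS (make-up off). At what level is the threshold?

Gain reduction = -24.7 − (-28.7) = 4 dB; output overshoot = GR / (R − 1) = 4 / 4 = 1 dB.
Threshold = output − output overshoot = -28.7 − 1 = -29.7 dBFS.

-29.7 dBFS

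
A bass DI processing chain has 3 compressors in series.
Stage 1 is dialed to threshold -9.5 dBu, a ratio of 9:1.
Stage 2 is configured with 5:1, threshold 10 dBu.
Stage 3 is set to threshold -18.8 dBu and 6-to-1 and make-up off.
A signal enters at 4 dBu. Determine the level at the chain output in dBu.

-17 dBu

Stage 1: overshoot 13.5 dB → 13.5/9 = 1.5 dB → -8 dBu.
Stage 2: below threshold (-8 ≤ 10); passes unchanged; output -8 dBu.
Stage 3: -8 dBu is 10.8 dB over -18.8 dBu; at 6:1 that becomes 1.8 dB over, giving -17 dBu.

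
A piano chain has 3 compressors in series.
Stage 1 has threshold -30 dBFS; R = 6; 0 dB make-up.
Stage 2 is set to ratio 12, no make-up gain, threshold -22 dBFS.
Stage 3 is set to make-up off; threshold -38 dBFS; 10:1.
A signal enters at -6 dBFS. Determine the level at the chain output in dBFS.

Stage 1: overshoot 24 dB → 24/6 = 4 dB → -26 dBFS.
Stage 2: -26 dBFS is at or below the -22 dBFS threshold — no compression; output -26 dBFS.
Stage 3: -26 dBFS is 12 dB over -38 dBFS; at 10:1 that becomes 1.2 dB over, giving -36.8 dBFS.

-36.8 dBFS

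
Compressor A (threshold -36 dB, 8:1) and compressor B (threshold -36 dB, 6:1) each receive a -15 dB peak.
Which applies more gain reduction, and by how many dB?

A: overshoot 21 dB → output overshoot 2.625 dB → GR 18.375 dB.
B: overshoot 21 dB → output overshoot 3.5 dB → GR 17.5 dB.
Difference: 0.875 dB in favour of A.

A, by 0.875 dB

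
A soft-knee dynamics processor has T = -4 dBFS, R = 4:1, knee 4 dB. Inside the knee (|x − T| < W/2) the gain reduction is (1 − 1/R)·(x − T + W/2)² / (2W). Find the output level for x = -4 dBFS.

x − T + W/2 = -4 − (-4) + 2 = 2.
GR = (1 − 1/4) × 2² / 8 = 0.75 × 4 / 8 = 0.375 dB.
Output = -4 − 0.375 = -4.375 dBFS.

-4.375 dBFS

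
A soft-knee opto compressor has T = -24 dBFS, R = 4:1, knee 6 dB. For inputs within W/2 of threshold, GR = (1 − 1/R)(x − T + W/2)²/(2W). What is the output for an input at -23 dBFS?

x − T + W/2 = -23 − (-24) + 3 = 4.
GR = (1 − 1/4) × 4² / 12 = 0.75 × 16 / 12 = 1 dB.
Output = -23 − 1 = -24 dBFS.

-24 dBFS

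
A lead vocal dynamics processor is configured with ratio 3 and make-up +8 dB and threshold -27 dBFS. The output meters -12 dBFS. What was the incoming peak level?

-6 dBFS

Before make-up, the level was -12 − 8 = -20 dBFS.
Post-compression overshoot = -20 − (-27) = 7 dB.
Undo the ratio: input overshoot = 7 × 3 = 21 dB, giving input = -6 dBFS.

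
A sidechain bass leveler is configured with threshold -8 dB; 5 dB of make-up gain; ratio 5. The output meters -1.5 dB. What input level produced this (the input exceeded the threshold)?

-0.5 dB

Remove make-up: -1.5 − 5 = -6.5 dB.
The compressed level sits -6.5 − (-8) = 1.5 dB over threshold.
Input overshoot = R × output overshoot = 7.5 dB → input = -8 + 7.5 = -0.5 dB.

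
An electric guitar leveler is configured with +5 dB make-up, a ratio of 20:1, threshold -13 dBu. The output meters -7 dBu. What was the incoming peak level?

Before make-up, the level was -7 − 5 = -12 dBu.
Post-compression overshoot = -12 − (-13) = 1 dB.
Before 20:1 compression the overshoot was 1 × 20 = 20 dB, so input = -13 + 20 = 7 dBu.

7 dBu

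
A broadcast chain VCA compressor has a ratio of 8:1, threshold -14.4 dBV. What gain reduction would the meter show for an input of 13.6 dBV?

The signal is 28 dB above threshold.
At 8:1, output sits 28/8 = 3.5 dB above threshold.
Gain reduction = 28 − 3.5 = 24.5 dB.

24.5 dB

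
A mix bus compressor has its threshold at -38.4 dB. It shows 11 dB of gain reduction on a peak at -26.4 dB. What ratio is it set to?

Input overshoot = -26.4 − (-38.4) = 12 dB.
Output overshoot = 12 − 11 = 1 dB.
Ratio = input overshoot / output overshoot = 12 / 1 = 12.

12:1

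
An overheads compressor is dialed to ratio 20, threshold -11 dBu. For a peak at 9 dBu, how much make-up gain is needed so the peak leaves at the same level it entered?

Overshoot 20 dB → 20/20 = 1 dB after compression, so the compressed level is -11 + 1 = -10 dBu.
Make-up = target − compressed = 9 − (-10) = 19 dB.

19 dB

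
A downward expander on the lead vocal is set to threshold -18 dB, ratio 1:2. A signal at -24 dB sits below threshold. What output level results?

The input is 6 dB below the -18 dB threshold.
A 1:2 expander multiplies undershoot by 2: 6 × 2 = 12 dB below threshold.
Output = -18 − 12 = -30 dB.

-30 dB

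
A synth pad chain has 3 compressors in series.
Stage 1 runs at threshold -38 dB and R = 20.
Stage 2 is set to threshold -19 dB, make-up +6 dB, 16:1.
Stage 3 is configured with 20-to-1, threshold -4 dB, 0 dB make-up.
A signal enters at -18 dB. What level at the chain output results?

-31 dB

Stage 1: overshoot 20 dB → 20/20 = 1 dB → -37 dB.
Stage 2: -37 dB ≤ -19 dB, so stage 2 doesn't engage; make-up brings it to -31 dB.
Stage 3: -31 dB ≤ -4 dB, so stage 3 doesn't engage; output -31 dB.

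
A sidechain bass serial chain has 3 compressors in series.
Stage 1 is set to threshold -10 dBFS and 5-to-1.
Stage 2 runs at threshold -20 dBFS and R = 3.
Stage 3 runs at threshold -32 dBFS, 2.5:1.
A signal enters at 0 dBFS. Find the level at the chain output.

Stage 1: 10 dB above -10 dBFS, reduced 5:1 to 2 dB above → -8 dBFS.
Stage 2: -8 dBFS is 12 dB over -20 dBFS; at 3:1 that becomes 4 dB over, giving -16 dBFS.
Stage 3: 16 dB above -32 dBFS, reduced 2.5:1 to 6.4 dB above → -25.6 dBFS.

-25.6 dBFS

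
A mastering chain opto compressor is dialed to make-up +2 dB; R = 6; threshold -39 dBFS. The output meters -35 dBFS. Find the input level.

-27 dBFS

Stripping the +2 dB make-up gives -37 dBFS at the gain stage.
That's 2 dB above the -39 dBFS threshold.
Undo the ratio: input overshoot = 2 × 6 = 12 dB, giving input = -27 dBFS.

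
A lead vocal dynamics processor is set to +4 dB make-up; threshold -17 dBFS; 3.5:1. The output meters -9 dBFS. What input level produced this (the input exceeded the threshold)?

-3 dBFS

Before make-up, the level was -9 − 4 = -13 dBFS.
That's 4 dB above the -17 dBFS threshold.
Input overshoot = R × output overshoot = 14 dB → input = -17 + 14 = -3 dBFS.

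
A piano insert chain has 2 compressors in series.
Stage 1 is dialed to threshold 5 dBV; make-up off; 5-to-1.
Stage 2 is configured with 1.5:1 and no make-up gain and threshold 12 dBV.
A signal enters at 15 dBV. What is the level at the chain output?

Stage 1: 10 dB above 5 dBV, reduced 5:1 to 2 dB above → 7 dBV.
Stage 2: below threshold (7 ≤ 12); passes unchanged; output 7 dBV.

7 dBV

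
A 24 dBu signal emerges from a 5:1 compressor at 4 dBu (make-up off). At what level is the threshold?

-1 dBu

Input is 25 dB above T (since output overshoot × R = input overshoot: (4 − T)·5 = 24 − T gives T = -1 dBu).
Check: -1 + (24 − (-1))/5 = -1 + 5 = 4 dBu. ✓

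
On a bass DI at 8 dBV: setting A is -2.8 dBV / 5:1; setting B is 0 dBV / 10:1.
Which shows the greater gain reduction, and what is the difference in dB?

A, by 1.44 dB

A: GR = 10.8 − 10.8/5 = 8.64 dB.
B: GR = 8 − 8/10 = 7.2 dB.
Difference: 1.44 dB in favour of A.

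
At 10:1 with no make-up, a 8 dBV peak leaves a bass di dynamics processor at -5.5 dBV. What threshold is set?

-7 dBV

Gain reduction = 8 − (-5.5) = 13.5 dB; output overshoot = GR / (R − 1) = 13.5 / 9 = 1.5 dB.
Threshold = output − output overshoot = -5.5 − 1.5 = -7 dBV.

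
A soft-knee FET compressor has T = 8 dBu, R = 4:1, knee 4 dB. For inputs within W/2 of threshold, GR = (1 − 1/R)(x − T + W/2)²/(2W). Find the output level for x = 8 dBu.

x − T + W/2 = 8 − 8 + 2 = 2.
GR = (1 − 1/4) × 2² / 8 = 0.75 × 4 / 8 = 0.375 dB.
Output = 8 − 0.375 = 7.625 dBu.

7.625 dBu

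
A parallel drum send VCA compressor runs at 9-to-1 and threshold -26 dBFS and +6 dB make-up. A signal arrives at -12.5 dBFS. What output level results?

-18.5 dBFS

Overshoot: -12.5 − (-26) = 13.5 dB.
9:1 compression reduces that to 13.5/9 = 1.5 dB over.
Output = -26 + 1.5 = -24.5 dBFS; make-up adds 6 dB, giving -18.5 dBFS.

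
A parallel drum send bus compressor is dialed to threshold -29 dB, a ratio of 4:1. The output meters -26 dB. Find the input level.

Post-compression overshoot = -26 − (-29) = 3 dB.
Before 4:1 compression the overshoot was 3 × 4 = 12 dB, so input = -29 + 12 = -17 dB.

-17 dB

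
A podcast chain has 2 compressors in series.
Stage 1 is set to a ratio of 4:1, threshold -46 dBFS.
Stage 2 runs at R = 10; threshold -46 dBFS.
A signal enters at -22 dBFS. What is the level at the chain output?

-45.4 dBFS

Stage 1: 24 dB above -46 dBFS, reduced 4:1 to 6 dB above → -40 dBFS.
Stage 2: -40 dBFS is 6 dB over -46 dBFS; at 10:1 that becomes 0.6 dB over, giving -45.4 dBFS.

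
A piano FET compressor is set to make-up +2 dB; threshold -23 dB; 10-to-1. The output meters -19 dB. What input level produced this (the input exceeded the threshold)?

Stripping the +2 dB make-up gives -21 dB at the gain stage.
Post-compression overshoot = -21 − (-23) = 2 dB.
Input overshoot = R × output overshoot = 20 dB → input = -23 + 20 = -3 dB.

-3 dB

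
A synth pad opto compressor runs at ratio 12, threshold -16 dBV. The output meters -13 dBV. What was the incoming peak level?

That's 3 dB above the -16 dBV threshold.
Input overshoot = R × output overshoot = 36 dB → input = -16 + 36 = 20 dBV.

20 dBV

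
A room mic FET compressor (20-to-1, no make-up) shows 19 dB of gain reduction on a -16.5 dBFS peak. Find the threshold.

-36.5 dBFS

Input is 20 dB above T (since output overshoot × R = input overshoot: (-35.5 − T)·20 = -16.5 − T gives T = -36.5 dBFS).
Check: -36.5 + (-16.5 − (-36.5))/20 = -36.5 + 1 = -35.5 dBFS. ✓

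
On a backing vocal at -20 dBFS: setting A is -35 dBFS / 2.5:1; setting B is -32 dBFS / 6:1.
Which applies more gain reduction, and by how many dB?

B, by 1 dB

A: overshoot 15 dB → output overshoot 6 dB → GR 9 dB.
B: overshoot 12 dB → output overshoot 2 dB → GR 10 dB.
B reduces 1 dB more.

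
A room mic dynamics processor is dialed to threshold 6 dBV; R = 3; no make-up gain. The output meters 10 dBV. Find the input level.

18 dBV

Post-compression overshoot = 10 − 6 = 4 dB.
Before 3:1 compression the overshoot was 4 × 3 = 12 dB, so input = 6 + 12 = 18 dBV.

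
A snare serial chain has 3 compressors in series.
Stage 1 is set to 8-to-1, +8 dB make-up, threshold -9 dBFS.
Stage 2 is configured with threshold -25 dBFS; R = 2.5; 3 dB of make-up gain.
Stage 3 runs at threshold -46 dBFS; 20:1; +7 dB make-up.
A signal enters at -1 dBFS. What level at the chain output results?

-37.3 dBFS

Stage 1: -1 dBFS is 8 dB over -9 dBFS; at 8:1 that becomes 1 dB over, giving -8 dBFS; +8 dB make-up → 0 dBFS.
Stage 2: overshoot 25 dB → 25/2.5 = 10 dB → -15 dBFS; +3 dB make-up → -12 dBFS.
Stage 3: overshoot 34 dB → 34/20 = 1.7 dB → -44.3 dBFS; +7 dB make-up → -37.3 dBFS.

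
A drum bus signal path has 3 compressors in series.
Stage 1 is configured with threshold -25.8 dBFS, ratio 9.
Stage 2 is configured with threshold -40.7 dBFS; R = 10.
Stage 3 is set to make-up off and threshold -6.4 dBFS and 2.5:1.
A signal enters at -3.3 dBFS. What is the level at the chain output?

Stage 1: -3.3 dBFS is 22.5 dB over -25.8 dBFS; at 9:1 that becomes 2.5 dB over, giving -23.3 dBFS.
Stage 2: overshoot 17.4 dB → 17.4/10 = 1.74 dB → -38.96 dBFS.
Stage 3: -38.96 dBFS ≤ -6.4 dBFS, so stage 3 doesn't engage; output -38.96 dBFS.

-38.96 dBFS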